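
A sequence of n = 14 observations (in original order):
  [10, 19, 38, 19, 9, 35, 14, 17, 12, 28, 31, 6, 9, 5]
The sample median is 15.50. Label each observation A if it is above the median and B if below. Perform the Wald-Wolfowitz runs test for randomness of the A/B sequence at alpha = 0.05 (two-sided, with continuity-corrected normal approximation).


Step 1: Compute median = 15.50; label A = above, B = below.
Labels in order: BAAABABABAABBB  (n_A = 7, n_B = 7)
Step 2: Count runs R = 9.
Step 3: Under H0 (random ordering), E[R] = 2*n_A*n_B/(n_A+n_B) + 1 = 2*7*7/14 + 1 = 8.0000.
        Var[R] = 2*n_A*n_B*(2*n_A*n_B - n_A - n_B) / ((n_A+n_B)^2 * (n_A+n_B-1)) = 8232/2548 = 3.2308.
        SD[R] = 1.7974.
Step 4: Continuity-corrected z = (R - 0.5 - E[R]) / SD[R] = (9 - 0.5 - 8.0000) / 1.7974 = 0.2782.
Step 5: Two-sided p-value via normal approximation = 2*(1 - Phi(|z|)) = 0.780879.
Step 6: alpha = 0.05. fail to reject H0.

R = 9, z = 0.2782, p = 0.780879, fail to reject H0.


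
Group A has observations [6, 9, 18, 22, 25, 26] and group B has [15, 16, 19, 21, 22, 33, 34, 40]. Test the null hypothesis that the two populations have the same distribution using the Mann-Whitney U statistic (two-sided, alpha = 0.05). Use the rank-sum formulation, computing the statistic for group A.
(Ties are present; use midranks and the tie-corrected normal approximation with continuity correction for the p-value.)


Step 1: Combine and sort all 14 observations; assign midranks.
sorted (value, group): (6,X), (9,X), (15,Y), (16,Y), (18,X), (19,Y), (21,Y), (22,X), (22,Y), (25,X), (26,X), (33,Y), (34,Y), (40,Y)
ranks: 6->1, 9->2, 15->3, 16->4, 18->5, 19->6, 21->7, 22->8.5, 22->8.5, 25->10, 26->11, 33->12, 34->13, 40->14
Step 2: Rank sum for X: R1 = 1 + 2 + 5 + 8.5 + 10 + 11 = 37.5.
Step 3: U_X = R1 - n1(n1+1)/2 = 37.5 - 6*7/2 = 37.5 - 21 = 16.5.
       U_Y = n1*n2 - U_X = 48 - 16.5 = 31.5.
Step 4: Ties are present, so use the tie-corrected normal approximation (with continuity correction) for the p-value.
Step 5: p-value = 0.365629; compare to alpha = 0.05. fail to reject H0.

U_X = 16.5, p = 0.365629, fail to reject H0 at alpha = 0.05.


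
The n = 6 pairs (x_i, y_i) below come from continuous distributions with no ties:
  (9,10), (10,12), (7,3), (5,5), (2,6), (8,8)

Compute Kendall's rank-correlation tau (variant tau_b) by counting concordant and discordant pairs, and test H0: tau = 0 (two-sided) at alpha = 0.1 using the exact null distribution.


Step 1: Enumerate the 15 unordered pairs (i,j) with i<j and classify each by sign(x_j-x_i) * sign(y_j-y_i).
  (1,2):dx=+1,dy=+2->C; (1,3):dx=-2,dy=-7->C; (1,4):dx=-4,dy=-5->C; (1,5):dx=-7,dy=-4->C
  (1,6):dx=-1,dy=-2->C; (2,3):dx=-3,dy=-9->C; (2,4):dx=-5,dy=-7->C; (2,5):dx=-8,dy=-6->C
  (2,6):dx=-2,dy=-4->C; (3,4):dx=-2,dy=+2->D; (3,5):dx=-5,dy=+3->D; (3,6):dx=+1,dy=+5->C
  (4,5):dx=-3,dy=+1->D; (4,6):dx=+3,dy=+3->C; (5,6):dx=+6,dy=+2->C
Step 2: C = 12, D = 3, total pairs = 15.
Step 3: tau = (C - D)/(n(n-1)/2) = (12 - 3)/15 = 0.600000.
Step 4: Exact two-sided p-value (enumerate n! = 720 permutations of y under H0): p = 0.136111.
Step 5: alpha = 0.1. fail to reject H0.

tau_b = 0.6000 (C=12, D=3), p = 0.136111, fail to reject H0.


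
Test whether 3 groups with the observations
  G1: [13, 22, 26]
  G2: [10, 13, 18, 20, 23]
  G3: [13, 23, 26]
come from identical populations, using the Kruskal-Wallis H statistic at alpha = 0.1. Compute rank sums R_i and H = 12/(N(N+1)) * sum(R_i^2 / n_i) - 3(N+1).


Step 1: Combine all N = 11 observations and assign midranks.
sorted (value, group, rank): (10,G2,1), (13,G1,3), (13,G2,3), (13,G3,3), (18,G2,5), (20,G2,6), (22,G1,7), (23,G2,8.5), (23,G3,8.5), (26,G1,10.5), (26,G3,10.5)
Step 2: Sum ranks within each group.
R_1 = 20.5 (n_1 = 3)
R_2 = 23.5 (n_2 = 5)
R_3 = 22 (n_3 = 3)
Step 3: H = 12/(N(N+1)) * sum(R_i^2/n_i) - 3(N+1)
     = 12/(11*12) * (20.5^2/3 + 23.5^2/5 + 22^2/3) - 3*12
     = 0.090909 * 411.867 - 36
     = 1.442424.
Step 4: Ties present; correction factor C = 1 - 36/(11^3 - 11) = 0.972727. Corrected H = 1.442424 / 0.972727 = 1.482866.
Step 5: Under H0, H ~ chi^2(2); p-value = 0.476431.
Step 6: alpha = 0.1. fail to reject H0.

H = 1.4829, df = 2, p = 0.476431, fail to reject H0.


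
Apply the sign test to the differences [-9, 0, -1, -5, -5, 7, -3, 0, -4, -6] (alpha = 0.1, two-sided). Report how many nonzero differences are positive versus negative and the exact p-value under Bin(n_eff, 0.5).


Step 1: Discard zero differences. Original n = 10; n_eff = number of nonzero differences = 8.
Nonzero differences (with sign): -9, -1, -5, -5, +7, -3, -4, -6
Step 2: Count signs: positive = 1, negative = 7.
Step 3: Under H0: P(positive) = 0.5, so the number of positives S ~ Bin(8, 0.5).
Step 4: Two-sided exact p-value = sum of Bin(8,0.5) probabilities at or below the observed probability = 0.070312.
Step 5: alpha = 0.1. reject H0.

n_eff = 8, pos = 1, neg = 7, p = 0.070312, reject H0.


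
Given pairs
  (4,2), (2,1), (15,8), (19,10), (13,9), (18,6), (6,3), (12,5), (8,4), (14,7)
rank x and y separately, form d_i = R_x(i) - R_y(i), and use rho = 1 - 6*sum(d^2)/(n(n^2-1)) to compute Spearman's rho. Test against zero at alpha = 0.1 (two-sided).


Step 1: Rank x and y separately (midranks; no ties here).
rank(x): 4->2, 2->1, 15->8, 19->10, 13->6, 18->9, 6->3, 12->5, 8->4, 14->7
rank(y): 2->2, 1->1, 8->8, 10->10, 9->9, 6->6, 3->3, 5->5, 4->4, 7->7
Step 2: d_i = R_x(i) - R_y(i); compute d_i^2.
  (2-2)^2=0, (1-1)^2=0, (8-8)^2=0, (10-10)^2=0, (6-9)^2=9, (9-6)^2=9, (3-3)^2=0, (5-5)^2=0, (4-4)^2=0, (7-7)^2=0
sum(d^2) = 18.
Step 3: rho = 1 - 6*18 / (10*(10^2 - 1)) = 1 - 108/990 = 0.890909.
Step 4: Under H0, t = rho * sqrt((n-2)/(1-rho^2)) = 5.5482 ~ t(8).
Step 5: Two-sided p-value from the t-distribution with 8 df = 0.000542.
Step 6: alpha = 0.1. reject H0.

rho = 0.8909, p = 0.000542, reject H0 at alpha = 0.1.


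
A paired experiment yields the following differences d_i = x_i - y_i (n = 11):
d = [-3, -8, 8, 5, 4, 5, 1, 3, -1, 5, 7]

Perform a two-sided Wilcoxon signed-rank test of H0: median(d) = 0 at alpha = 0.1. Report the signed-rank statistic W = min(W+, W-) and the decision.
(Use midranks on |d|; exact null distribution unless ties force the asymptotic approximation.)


Step 1: Drop any zero differences (none here) and take |d_i|.
|d| = [3, 8, 8, 5, 4, 5, 1, 3, 1, 5, 7]
Step 2: Midrank |d_i| (ties get averaged ranks).
ranks: |3|->3.5, |8|->10.5, |8|->10.5, |5|->7, |4|->5, |5|->7, |1|->1.5, |3|->3.5, |1|->1.5, |5|->7, |7|->9
Step 3: Attach original signs; sum ranks with positive sign and with negative sign.
W+ = 10.5 + 7 + 5 + 7 + 1.5 + 3.5 + 7 + 9 = 50.5
W- = 3.5 + 10.5 + 1.5 = 15.5
(Check: W+ + W- = 66 should equal n(n+1)/2 = 66.)
Step 4: Test statistic W = min(W+, W-) = 15.5.
Step 5: Ties in |d|, so use the tie-corrected normal approximation.
        E[W] = n(n+1)/4 = 11*12/4 = 33.
        Tie groups: |d|=1 (t=2), |d|=3 (t=2), |d|=5 (t=3), |d|=8 (t=2); sum(t^3 - t) = 42.
        Var[W] = n(n+1)(2n+1)/24 - sum(t^3-t)/48 = 3036/24 - 42/48 = 125.625.
        z = (W - E[W]) / sqrt(Var[W]) = (15.5 - 33) / 11.2083 = -1.5613.
        Two-sided p = 2*Phi(z) = 0.118441.
Step 6: alpha = 0.1. fail to reject H0.

W+ = 50.5, W- = 15.5, W = min = 15.5, p = 0.118441, fail to reject H0.


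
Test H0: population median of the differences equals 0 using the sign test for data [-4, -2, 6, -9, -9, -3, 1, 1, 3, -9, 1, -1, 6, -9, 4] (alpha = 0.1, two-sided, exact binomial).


Step 1: Discard zero differences. Original n = 15; n_eff = number of nonzero differences = 15.
Nonzero differences (with sign): -4, -2, +6, -9, -9, -3, +1, +1, +3, -9, +1, -1, +6, -9, +4
Step 2: Count signs: positive = 7, negative = 8.
Step 3: Under H0: P(positive) = 0.5, so the number of positives S ~ Bin(15, 0.5).
Step 4: Two-sided exact p-value = sum of Bin(15,0.5) probabilities at or below the observed probability = 1.000000.
Step 5: alpha = 0.1. fail to reject H0.

n_eff = 15, pos = 7, neg = 8, p = 1.000000, fail to reject H0.


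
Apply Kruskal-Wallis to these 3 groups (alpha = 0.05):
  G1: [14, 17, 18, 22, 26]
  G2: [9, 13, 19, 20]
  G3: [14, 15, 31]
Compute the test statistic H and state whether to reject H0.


Step 1: Combine all N = 12 observations and assign midranks.
sorted (value, group, rank): (9,G2,1), (13,G2,2), (14,G1,3.5), (14,G3,3.5), (15,G3,5), (17,G1,6), (18,G1,7), (19,G2,8), (20,G2,9), (22,G1,10), (26,G1,11), (31,G3,12)
Step 2: Sum ranks within each group.
R_1 = 37.5 (n_1 = 5)
R_2 = 20 (n_2 = 4)
R_3 = 20.5 (n_3 = 3)
Step 3: H = 12/(N(N+1)) * sum(R_i^2/n_i) - 3(N+1)
     = 12/(12*13) * (37.5^2/5 + 20^2/4 + 20.5^2/3) - 3*13
     = 0.076923 * 521.333 - 39
     = 1.102564.
Step 4: Ties present; correction factor C = 1 - 6/(12^3 - 12) = 0.996503. Corrected H = 1.102564 / 0.996503 = 1.106433.
Step 5: Under H0, H ~ chi^2(2); p-value = 0.575097.
Step 6: alpha = 0.05. fail to reject H0.

H = 1.1064, df = 2, p = 0.575097, fail to reject H0.


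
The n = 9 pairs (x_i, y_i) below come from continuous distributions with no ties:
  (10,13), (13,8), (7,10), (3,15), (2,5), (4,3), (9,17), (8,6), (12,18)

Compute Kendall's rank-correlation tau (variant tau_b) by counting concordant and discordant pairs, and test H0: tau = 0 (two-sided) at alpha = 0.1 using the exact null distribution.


Step 1: Enumerate the 36 unordered pairs (i,j) with i<j and classify each by sign(x_j-x_i) * sign(y_j-y_i).
  (1,2):dx=+3,dy=-5->D; (1,3):dx=-3,dy=-3->C; (1,4):dx=-7,dy=+2->D; (1,5):dx=-8,dy=-8->C
  (1,6):dx=-6,dy=-10->C; (1,7):dx=-1,dy=+4->D; (1,8):dx=-2,dy=-7->C; (1,9):dx=+2,dy=+5->C
  (2,3):dx=-6,dy=+2->D; (2,4):dx=-10,dy=+7->D; (2,5):dx=-11,dy=-3->C; (2,6):dx=-9,dy=-5->C
  (2,7):dx=-4,dy=+9->D; (2,8):dx=-5,dy=-2->C; (2,9):dx=-1,dy=+10->D; (3,4):dx=-4,dy=+5->D
  (3,5):dx=-5,dy=-5->C; (3,6):dx=-3,dy=-7->C; (3,7):dx=+2,dy=+7->C; (3,8):dx=+1,dy=-4->D
  (3,9):dx=+5,dy=+8->C; (4,5):dx=-1,dy=-10->C; (4,6):dx=+1,dy=-12->D; (4,7):dx=+6,dy=+2->C
  (4,8):dx=+5,dy=-9->D; (4,9):dx=+9,dy=+3->C; (5,6):dx=+2,dy=-2->D; (5,7):dx=+7,dy=+12->C
  (5,8):dx=+6,dy=+1->C; (5,9):dx=+10,dy=+13->C; (6,7):dx=+5,dy=+14->C; (6,8):dx=+4,dy=+3->C
  (6,9):dx=+8,dy=+15->C; (7,8):dx=-1,dy=-11->C; (7,9):dx=+3,dy=+1->C; (8,9):dx=+4,dy=+12->C
Step 2: C = 24, D = 12, total pairs = 36.
Step 3: tau = (C - D)/(n(n-1)/2) = (24 - 12)/36 = 0.333333.
Step 4: Exact two-sided p-value (enumerate n! = 362880 permutations of y under H0): p = 0.259518.
Step 5: alpha = 0.1. fail to reject H0.

tau_b = 0.3333 (C=24, D=12), p = 0.259518, fail to reject H0.


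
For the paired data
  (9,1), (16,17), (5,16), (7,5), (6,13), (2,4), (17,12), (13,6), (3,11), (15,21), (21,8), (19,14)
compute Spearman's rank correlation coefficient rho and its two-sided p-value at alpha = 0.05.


Step 1: Rank x and y separately (midranks; no ties here).
rank(x): 9->6, 16->9, 5->3, 7->5, 6->4, 2->1, 17->10, 13->7, 3->2, 15->8, 21->12, 19->11
rank(y): 1->1, 17->11, 16->10, 5->3, 13->8, 4->2, 12->7, 6->4, 11->6, 21->12, 8->5, 14->9
Step 2: d_i = R_x(i) - R_y(i); compute d_i^2.
  (6-1)^2=25, (9-11)^2=4, (3-10)^2=49, (5-3)^2=4, (4-8)^2=16, (1-2)^2=1, (10-7)^2=9, (7-4)^2=9, (2-6)^2=16, (8-12)^2=16, (12-5)^2=49, (11-9)^2=4
sum(d^2) = 202.
Step 3: rho = 1 - 6*202 / (12*(12^2 - 1)) = 1 - 1212/1716 = 0.293706.
Step 4: Under H0, t = rho * sqrt((n-2)/(1-rho^2)) = 0.9716 ~ t(10).
Step 5: Two-sided p-value from the t-distribution with 10 df = 0.354148.
Step 6: alpha = 0.05. fail to reject H0.

rho = 0.2937, p = 0.354148, fail to reject H0 at alpha = 0.05.


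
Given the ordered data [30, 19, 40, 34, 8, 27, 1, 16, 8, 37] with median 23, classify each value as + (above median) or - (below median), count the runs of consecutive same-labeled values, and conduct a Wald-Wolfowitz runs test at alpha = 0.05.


Step 1: Compute median = 23; label A = above, B = below.
Labels in order: ABAABABBBA  (n_A = 5, n_B = 5)
Step 2: Count runs R = 7.
Step 3: Under H0 (random ordering), E[R] = 2*n_A*n_B/(n_A+n_B) + 1 = 2*5*5/10 + 1 = 6.0000.
        Var[R] = 2*n_A*n_B*(2*n_A*n_B - n_A - n_B) / ((n_A+n_B)^2 * (n_A+n_B-1)) = 2000/900 = 2.2222.
        SD[R] = 1.4907.
Step 4: Continuity-corrected z = (R - 0.5 - E[R]) / SD[R] = (7 - 0.5 - 6.0000) / 1.4907 = 0.3354.
Step 5: Two-sided p-value via normal approximation = 2*(1 - Phi(|z|)) = 0.737316.
Step 6: alpha = 0.05. fail to reject H0.

R = 7, z = 0.3354, p = 0.737316, fail to reject H0.


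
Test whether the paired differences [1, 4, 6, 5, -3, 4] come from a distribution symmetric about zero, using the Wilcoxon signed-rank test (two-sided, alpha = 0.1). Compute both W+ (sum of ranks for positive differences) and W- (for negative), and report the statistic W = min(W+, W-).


Step 1: Drop any zero differences (none here) and take |d_i|.
|d| = [1, 4, 6, 5, 3, 4]
Step 2: Midrank |d_i| (ties get averaged ranks).
ranks: |1|->1, |4|->3.5, |6|->6, |5|->5, |3|->2, |4|->3.5
Step 3: Attach original signs; sum ranks with positive sign and with negative sign.
W+ = 1 + 3.5 + 6 + 5 + 3.5 = 19
W- = 2 = 2
(Check: W+ + W- = 21 should equal n(n+1)/2 = 21.)
Step 4: Test statistic W = min(W+, W-) = 2.
Step 5: Ties in |d|, so use the tie-corrected normal approximation.
        E[W] = n(n+1)/4 = 6*7/4 = 10.5.
        Tie groups: |d|=4 (t=2); sum(t^3 - t) = 6.
        Var[W] = n(n+1)(2n+1)/24 - sum(t^3-t)/48 = 546/24 - 6/48 = 22.625.
        z = (W - E[W]) / sqrt(Var[W]) = (2 - 10.5) / 4.7566 = -1.7870.
        Two-sided p = 2*Phi(z) = 0.073937.
Step 6: alpha = 0.1. reject H0.

W+ = 19, W- = 2, W = min = 2, p = 0.073937, reject H0.


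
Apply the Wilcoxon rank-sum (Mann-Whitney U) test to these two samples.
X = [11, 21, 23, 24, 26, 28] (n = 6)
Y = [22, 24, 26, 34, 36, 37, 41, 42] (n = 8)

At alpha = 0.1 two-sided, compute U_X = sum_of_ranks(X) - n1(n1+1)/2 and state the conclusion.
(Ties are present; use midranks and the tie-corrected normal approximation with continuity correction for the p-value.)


Step 1: Combine and sort all 14 observations; assign midranks.
sorted (value, group): (11,X), (21,X), (22,Y), (23,X), (24,X), (24,Y), (26,X), (26,Y), (28,X), (34,Y), (36,Y), (37,Y), (41,Y), (42,Y)
ranks: 11->1, 21->2, 22->3, 23->4, 24->5.5, 24->5.5, 26->7.5, 26->7.5, 28->9, 34->10, 36->11, 37->12, 41->13, 42->14
Step 2: Rank sum for X: R1 = 1 + 2 + 4 + 5.5 + 7.5 + 9 = 29.
Step 3: U_X = R1 - n1(n1+1)/2 = 29 - 6*7/2 = 29 - 21 = 8.
       U_Y = n1*n2 - U_X = 48 - 8 = 40.
Step 4: Ties are present, so use the tie-corrected normal approximation (with continuity correction) for the p-value.
Step 5: p-value = 0.044915; compare to alpha = 0.1. reject H0.

U_X = 8, p = 0.044915, reject H0 at alpha = 0.1.


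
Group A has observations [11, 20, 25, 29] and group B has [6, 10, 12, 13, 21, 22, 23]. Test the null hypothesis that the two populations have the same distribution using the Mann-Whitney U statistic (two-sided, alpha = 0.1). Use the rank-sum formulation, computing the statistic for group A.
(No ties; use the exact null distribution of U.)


Step 1: Combine and sort all 11 observations; assign midranks.
sorted (value, group): (6,Y), (10,Y), (11,X), (12,Y), (13,Y), (20,X), (21,Y), (22,Y), (23,Y), (25,X), (29,X)
ranks: 6->1, 10->2, 11->3, 12->4, 13->5, 20->6, 21->7, 22->8, 23->9, 25->10, 29->11
Step 2: Rank sum for X: R1 = 3 + 6 + 10 + 11 = 30.
Step 3: U_X = R1 - n1(n1+1)/2 = 30 - 4*5/2 = 30 - 10 = 20.
       U_Y = n1*n2 - U_X = 28 - 20 = 8.
Step 4: No ties, so the exact null distribution of U (based on enumerating the C(11,4) = 330 equally likely rank assignments) gives the two-sided p-value.
Step 5: p-value = 0.315152; compare to alpha = 0.1. fail to reject H0.

U_X = 20, p = 0.315152, fail to reject H0 at alpha = 0.1.


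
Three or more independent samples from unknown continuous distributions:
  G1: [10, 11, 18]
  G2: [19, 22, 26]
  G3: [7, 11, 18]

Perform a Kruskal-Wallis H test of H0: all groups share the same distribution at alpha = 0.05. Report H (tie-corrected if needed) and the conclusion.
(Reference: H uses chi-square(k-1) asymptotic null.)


Step 1: Combine all N = 9 observations and assign midranks.
sorted (value, group, rank): (7,G3,1), (10,G1,2), (11,G1,3.5), (11,G3,3.5), (18,G1,5.5), (18,G3,5.5), (19,G2,7), (22,G2,8), (26,G2,9)
Step 2: Sum ranks within each group.
R_1 = 11 (n_1 = 3)
R_2 = 24 (n_2 = 3)
R_3 = 10 (n_3 = 3)
Step 3: H = 12/(N(N+1)) * sum(R_i^2/n_i) - 3(N+1)
     = 12/(9*10) * (11^2/3 + 24^2/3 + 10^2/3) - 3*10
     = 0.133333 * 265.667 - 30
     = 5.422222.
Step 4: Ties present; correction factor C = 1 - 12/(9^3 - 9) = 0.983333. Corrected H = 5.422222 / 0.983333 = 5.514124.
Step 5: Under H0, H ~ chi^2(2); p-value = 0.063478.
Step 6: alpha = 0.05. fail to reject H0.

H = 5.5141, df = 2, p = 0.063478, fail to reject H0.


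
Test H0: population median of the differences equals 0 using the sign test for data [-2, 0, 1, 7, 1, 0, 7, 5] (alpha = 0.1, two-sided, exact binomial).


Step 1: Discard zero differences. Original n = 8; n_eff = number of nonzero differences = 6.
Nonzero differences (with sign): -2, +1, +7, +1, +7, +5
Step 2: Count signs: positive = 5, negative = 1.
Step 3: Under H0: P(positive) = 0.5, so the number of positives S ~ Bin(6, 0.5).
Step 4: Two-sided exact p-value = sum of Bin(6,0.5) probabilities at or below the observed probability = 0.218750.
Step 5: alpha = 0.1. fail to reject H0.

n_eff = 6, pos = 5, neg = 1, p = 0.218750, fail to reject H0.


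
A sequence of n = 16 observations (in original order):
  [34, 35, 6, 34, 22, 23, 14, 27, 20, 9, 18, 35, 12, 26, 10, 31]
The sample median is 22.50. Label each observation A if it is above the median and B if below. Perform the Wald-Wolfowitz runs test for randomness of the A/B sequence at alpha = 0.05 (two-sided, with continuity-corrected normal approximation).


Step 1: Compute median = 22.50; label A = above, B = below.
Labels in order: AABABABABBBABABA  (n_A = 8, n_B = 8)
Step 2: Count runs R = 13.
Step 3: Under H0 (random ordering), E[R] = 2*n_A*n_B/(n_A+n_B) + 1 = 2*8*8/16 + 1 = 9.0000.
        Var[R] = 2*n_A*n_B*(2*n_A*n_B - n_A - n_B) / ((n_A+n_B)^2 * (n_A+n_B-1)) = 14336/3840 = 3.7333.
        SD[R] = 1.9322.
Step 4: Continuity-corrected z = (R - 0.5 - E[R]) / SD[R] = (13 - 0.5 - 9.0000) / 1.9322 = 1.8114.
Step 5: Two-sided p-value via normal approximation = 2*(1 - Phi(|z|)) = 0.070076.
Step 6: alpha = 0.05. fail to reject H0.

R = 13, z = 1.8114, p = 0.070076, fail to reject H0.


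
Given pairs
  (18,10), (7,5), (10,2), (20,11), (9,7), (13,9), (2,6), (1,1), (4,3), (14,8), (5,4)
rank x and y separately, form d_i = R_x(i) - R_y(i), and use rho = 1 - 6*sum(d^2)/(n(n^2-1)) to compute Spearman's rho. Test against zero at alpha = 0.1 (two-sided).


Step 1: Rank x and y separately (midranks; no ties here).
rank(x): 18->10, 7->5, 10->7, 20->11, 9->6, 13->8, 2->2, 1->1, 4->3, 14->9, 5->4
rank(y): 10->10, 5->5, 2->2, 11->11, 7->7, 9->9, 6->6, 1->1, 3->3, 8->8, 4->4
Step 2: d_i = R_x(i) - R_y(i); compute d_i^2.
  (10-10)^2=0, (5-5)^2=0, (7-2)^2=25, (11-11)^2=0, (6-7)^2=1, (8-9)^2=1, (2-6)^2=16, (1-1)^2=0, (3-3)^2=0, (9-8)^2=1, (4-4)^2=0
sum(d^2) = 44.
Step 3: rho = 1 - 6*44 / (11*(11^2 - 1)) = 1 - 264/1320 = 0.800000.
Step 4: Under H0, t = rho * sqrt((n-2)/(1-rho^2)) = 4.0000 ~ t(9).
Step 5: Two-sided p-value from the t-distribution with 9 df = 0.003110.
Step 6: alpha = 0.1. reject H0.

rho = 0.8000, p = 0.003110, reject H0 at alpha = 0.1.


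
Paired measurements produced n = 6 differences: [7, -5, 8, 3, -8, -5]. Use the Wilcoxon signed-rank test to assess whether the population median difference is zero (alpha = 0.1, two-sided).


Step 1: Drop any zero differences (none here) and take |d_i|.
|d| = [7, 5, 8, 3, 8, 5]
Step 2: Midrank |d_i| (ties get averaged ranks).
ranks: |7|->4, |5|->2.5, |8|->5.5, |3|->1, |8|->5.5, |5|->2.5
Step 3: Attach original signs; sum ranks with positive sign and with negative sign.
W+ = 4 + 5.5 + 1 = 10.5
W- = 2.5 + 5.5 + 2.5 = 10.5
(Check: W+ + W- = 21 should equal n(n+1)/2 = 21.)
Step 4: Test statistic W = min(W+, W-) = 10.5.
Step 5: Ties in |d|, so use the tie-corrected normal approximation.
        E[W] = n(n+1)/4 = 6*7/4 = 10.5.
        Tie groups: |d|=5 (t=2), |d|=8 (t=2); sum(t^3 - t) = 12.
        Var[W] = n(n+1)(2n+1)/24 - sum(t^3-t)/48 = 546/24 - 12/48 = 22.5.
        z = (W - E[W]) / sqrt(Var[W]) = (10.5 - 10.5) / 4.7434 = 0.0000.
        Two-sided p = 2*Phi(z) = 1.000000.
Step 6: alpha = 0.1. fail to reject H0.

W+ = 10.5, W- = 10.5, W = min = 10.5, p = 1.000000, fail to reject H0.


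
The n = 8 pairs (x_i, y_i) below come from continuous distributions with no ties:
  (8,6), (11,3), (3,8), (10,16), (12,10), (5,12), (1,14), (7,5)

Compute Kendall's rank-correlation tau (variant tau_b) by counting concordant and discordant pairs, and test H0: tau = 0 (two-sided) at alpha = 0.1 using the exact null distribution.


Step 1: Enumerate the 28 unordered pairs (i,j) with i<j and classify each by sign(x_j-x_i) * sign(y_j-y_i).
  (1,2):dx=+3,dy=-3->D; (1,3):dx=-5,dy=+2->D; (1,4):dx=+2,dy=+10->C; (1,5):dx=+4,dy=+4->C
  (1,6):dx=-3,dy=+6->D; (1,7):dx=-7,dy=+8->D; (1,8):dx=-1,dy=-1->C; (2,3):dx=-8,dy=+5->D
  (2,4):dx=-1,dy=+13->D; (2,5):dx=+1,dy=+7->C; (2,6):dx=-6,dy=+9->D; (2,7):dx=-10,dy=+11->D
  (2,8):dx=-4,dy=+2->D; (3,4):dx=+7,dy=+8->C; (3,5):dx=+9,dy=+2->C; (3,6):dx=+2,dy=+4->C
  (3,7):dx=-2,dy=+6->D; (3,8):dx=+4,dy=-3->D; (4,5):dx=+2,dy=-6->D; (4,6):dx=-5,dy=-4->C
  (4,7):dx=-9,dy=-2->C; (4,8):dx=-3,dy=-11->C; (5,6):dx=-7,dy=+2->D; (5,7):dx=-11,dy=+4->D
  (5,8):dx=-5,dy=-5->C; (6,7):dx=-4,dy=+2->D; (6,8):dx=+2,dy=-7->D; (7,8):dx=+6,dy=-9->D
Step 2: C = 11, D = 17, total pairs = 28.
Step 3: tau = (C - D)/(n(n-1)/2) = (11 - 17)/28 = -0.214286.
Step 4: Exact two-sided p-value (enumerate n! = 40320 permutations of y under H0): p = 0.548413.
Step 5: alpha = 0.1. fail to reject H0.

tau_b = -0.2143 (C=11, D=17), p = 0.548413, fail to reject H0.


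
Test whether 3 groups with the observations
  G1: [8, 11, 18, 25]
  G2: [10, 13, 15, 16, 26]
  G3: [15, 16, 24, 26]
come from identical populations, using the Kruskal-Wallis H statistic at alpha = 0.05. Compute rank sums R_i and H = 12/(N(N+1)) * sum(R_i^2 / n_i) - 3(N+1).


Step 1: Combine all N = 13 observations and assign midranks.
sorted (value, group, rank): (8,G1,1), (10,G2,2), (11,G1,3), (13,G2,4), (15,G2,5.5), (15,G3,5.5), (16,G2,7.5), (16,G3,7.5), (18,G1,9), (24,G3,10), (25,G1,11), (26,G2,12.5), (26,G3,12.5)
Step 2: Sum ranks within each group.
R_1 = 24 (n_1 = 4)
R_2 = 31.5 (n_2 = 5)
R_3 = 35.5 (n_3 = 4)
Step 3: H = 12/(N(N+1)) * sum(R_i^2/n_i) - 3(N+1)
     = 12/(13*14) * (24^2/4 + 31.5^2/5 + 35.5^2/4) - 3*14
     = 0.065934 * 657.513 - 42
     = 1.352473.
Step 4: Ties present; correction factor C = 1 - 18/(13^3 - 13) = 0.991758. Corrected H = 1.352473 / 0.991758 = 1.363712.
Step 5: Under H0, H ~ chi^2(2); p-value = 0.505678.
Step 6: alpha = 0.05. fail to reject H0.

H = 1.3637, df = 2, p = 0.505678, fail to reject H0.


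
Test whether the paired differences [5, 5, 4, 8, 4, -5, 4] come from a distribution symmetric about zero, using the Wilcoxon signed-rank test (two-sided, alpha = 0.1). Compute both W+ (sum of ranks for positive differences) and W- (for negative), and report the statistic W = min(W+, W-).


Step 1: Drop any zero differences (none here) and take |d_i|.
|d| = [5, 5, 4, 8, 4, 5, 4]
Step 2: Midrank |d_i| (ties get averaged ranks).
ranks: |5|->5, |5|->5, |4|->2, |8|->7, |4|->2, |5|->5, |4|->2
Step 3: Attach original signs; sum ranks with positive sign and with negative sign.
W+ = 5 + 5 + 2 + 7 + 2 + 2 = 23
W- = 5 = 5
(Check: W+ + W- = 28 should equal n(n+1)/2 = 28.)
Step 4: Test statistic W = min(W+, W-) = 5.
Step 5: Ties in |d|, so use the tie-corrected normal approximation.
        E[W] = n(n+1)/4 = 7*8/4 = 14.
        Tie groups: |d|=4 (t=3), |d|=5 (t=3); sum(t^3 - t) = 48.
        Var[W] = n(n+1)(2n+1)/24 - sum(t^3-t)/48 = 840/24 - 48/48 = 34.
        z = (W - E[W]) / sqrt(Var[W]) = (5 - 14) / 5.8310 = -1.5435.
        Two-sided p = 2*Phi(z) = 0.122713.
Step 6: alpha = 0.1. fail to reject H0.

W+ = 23, W- = 5, W = min = 5, p = 0.122713, fail to reject H0.


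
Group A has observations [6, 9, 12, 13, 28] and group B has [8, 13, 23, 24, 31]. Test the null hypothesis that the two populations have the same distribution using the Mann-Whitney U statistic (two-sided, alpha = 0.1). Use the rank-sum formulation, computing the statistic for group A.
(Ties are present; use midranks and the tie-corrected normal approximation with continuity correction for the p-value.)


Step 1: Combine and sort all 10 observations; assign midranks.
sorted (value, group): (6,X), (8,Y), (9,X), (12,X), (13,X), (13,Y), (23,Y), (24,Y), (28,X), (31,Y)
ranks: 6->1, 8->2, 9->3, 12->4, 13->5.5, 13->5.5, 23->7, 24->8, 28->9, 31->10
Step 2: Rank sum for X: R1 = 1 + 3 + 4 + 5.5 + 9 = 22.5.
Step 3: U_X = R1 - n1(n1+1)/2 = 22.5 - 5*6/2 = 22.5 - 15 = 7.5.
       U_Y = n1*n2 - U_X = 25 - 7.5 = 17.5.
Step 4: Ties are present, so use the tie-corrected normal approximation (with continuity correction) for the p-value.
Step 5: p-value = 0.345742; compare to alpha = 0.1. fail to reject H0.

U_X = 7.5, p = 0.345742, fail to reject H0 at alpha = 0.1.


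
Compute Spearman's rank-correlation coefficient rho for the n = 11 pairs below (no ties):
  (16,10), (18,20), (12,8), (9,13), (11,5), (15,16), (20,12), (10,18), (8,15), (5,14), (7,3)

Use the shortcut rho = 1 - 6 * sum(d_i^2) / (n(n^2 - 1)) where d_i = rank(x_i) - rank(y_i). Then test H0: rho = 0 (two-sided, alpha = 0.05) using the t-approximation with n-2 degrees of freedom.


Step 1: Rank x and y separately (midranks; no ties here).
rank(x): 16->9, 18->10, 12->7, 9->4, 11->6, 15->8, 20->11, 10->5, 8->3, 5->1, 7->2
rank(y): 10->4, 20->11, 8->3, 13->6, 5->2, 16->9, 12->5, 18->10, 15->8, 14->7, 3->1
Step 2: d_i = R_x(i) - R_y(i); compute d_i^2.
  (9-4)^2=25, (10-11)^2=1, (7-3)^2=16, (4-6)^2=4, (6-2)^2=16, (8-9)^2=1, (11-5)^2=36, (5-10)^2=25, (3-8)^2=25, (1-7)^2=36, (2-1)^2=1
sum(d^2) = 186.
Step 3: rho = 1 - 6*186 / (11*(11^2 - 1)) = 1 - 1116/1320 = 0.154545.
Step 4: Under H0, t = rho * sqrt((n-2)/(1-rho^2)) = 0.4693 ~ t(9).
Step 5: Two-sided p-value from the t-distribution with 9 df = 0.650034.
Step 6: alpha = 0.05. fail to reject H0.

rho = 0.1545, p = 0.650034, fail to reject H0 at alpha = 0.05.


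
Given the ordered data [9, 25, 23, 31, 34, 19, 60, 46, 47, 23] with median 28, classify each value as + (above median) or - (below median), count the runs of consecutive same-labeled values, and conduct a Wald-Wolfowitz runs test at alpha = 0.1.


Step 1: Compute median = 28; label A = above, B = below.
Labels in order: BBBAABAAAB  (n_A = 5, n_B = 5)
Step 2: Count runs R = 5.
Step 3: Under H0 (random ordering), E[R] = 2*n_A*n_B/(n_A+n_B) + 1 = 2*5*5/10 + 1 = 6.0000.
        Var[R] = 2*n_A*n_B*(2*n_A*n_B - n_A - n_B) / ((n_A+n_B)^2 * (n_A+n_B-1)) = 2000/900 = 2.2222.
        SD[R] = 1.4907.
Step 4: Continuity-corrected z = (R + 0.5 - E[R]) / SD[R] = (5 + 0.5 - 6.0000) / 1.4907 = -0.3354.
Step 5: Two-sided p-value via normal approximation = 2*(1 - Phi(|z|)) = 0.737316.
Step 6: alpha = 0.1. fail to reject H0.

R = 5, z = -0.3354, p = 0.737316, fail to reject H0.


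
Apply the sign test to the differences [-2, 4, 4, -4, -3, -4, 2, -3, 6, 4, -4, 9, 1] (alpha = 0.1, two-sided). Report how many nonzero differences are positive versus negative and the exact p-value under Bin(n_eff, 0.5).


Step 1: Discard zero differences. Original n = 13; n_eff = number of nonzero differences = 13.
Nonzero differences (with sign): -2, +4, +4, -4, -3, -4, +2, -3, +6, +4, -4, +9, +1
Step 2: Count signs: positive = 7, negative = 6.
Step 3: Under H0: P(positive) = 0.5, so the number of positives S ~ Bin(13, 0.5).
Step 4: Two-sided exact p-value = sum of Bin(13,0.5) probabilities at or below the observed probability = 1.000000.
Step 5: alpha = 0.1. fail to reject H0.

n_eff = 13, pos = 7, neg = 6, p = 1.000000, fail to reject H0.


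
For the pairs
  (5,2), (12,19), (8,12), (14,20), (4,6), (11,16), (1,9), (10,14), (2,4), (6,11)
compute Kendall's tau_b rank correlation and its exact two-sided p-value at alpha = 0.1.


Step 1: Enumerate the 45 unordered pairs (i,j) with i<j and classify each by sign(x_j-x_i) * sign(y_j-y_i).
  (1,2):dx=+7,dy=+17->C; (1,3):dx=+3,dy=+10->C; (1,4):dx=+9,dy=+18->C; (1,5):dx=-1,dy=+4->D
  (1,6):dx=+6,dy=+14->C; (1,7):dx=-4,dy=+7->D; (1,8):dx=+5,dy=+12->C; (1,9):dx=-3,dy=+2->D
  (1,10):dx=+1,dy=+9->C; (2,3):dx=-4,dy=-7->C; (2,4):dx=+2,dy=+1->C; (2,5):dx=-8,dy=-13->C
  (2,6):dx=-1,dy=-3->C; (2,7):dx=-11,dy=-10->C; (2,8):dx=-2,dy=-5->C; (2,9):dx=-10,dy=-15->C
  (2,10):dx=-6,dy=-8->C; (3,4):dx=+6,dy=+8->C; (3,5):dx=-4,dy=-6->C; (3,6):dx=+3,dy=+4->C
  (3,7):dx=-7,dy=-3->C; (3,8):dx=+2,dy=+2->C; (3,9):dx=-6,dy=-8->C; (3,10):dx=-2,dy=-1->C
  (4,5):dx=-10,dy=-14->C; (4,6):dx=-3,dy=-4->C; (4,7):dx=-13,dy=-11->C; (4,8):dx=-4,dy=-6->C
  (4,9):dx=-12,dy=-16->C; (4,10):dx=-8,dy=-9->C; (5,6):dx=+7,dy=+10->C; (5,7):dx=-3,dy=+3->D
  (5,8):dx=+6,dy=+8->C; (5,9):dx=-2,dy=-2->C; (5,10):dx=+2,dy=+5->C; (6,7):dx=-10,dy=-7->C
  (6,8):dx=-1,dy=-2->C; (6,9):dx=-9,dy=-12->C; (6,10):dx=-5,dy=-5->C; (7,8):dx=+9,dy=+5->C
  (7,9):dx=+1,dy=-5->D; (7,10):dx=+5,dy=+2->C; (8,9):dx=-8,dy=-10->C; (8,10):dx=-4,dy=-3->C
  (9,10):dx=+4,dy=+7->C
Step 2: C = 40, D = 5, total pairs = 45.
Step 3: tau = (C - D)/(n(n-1)/2) = (40 - 5)/45 = 0.777778.
Step 4: Exact two-sided p-value (enumerate n! = 3628800 permutations of y under H0): p = 0.000946.
Step 5: alpha = 0.1. reject H0.

tau_b = 0.7778 (C=40, D=5), p = 0.000946, reject H0.


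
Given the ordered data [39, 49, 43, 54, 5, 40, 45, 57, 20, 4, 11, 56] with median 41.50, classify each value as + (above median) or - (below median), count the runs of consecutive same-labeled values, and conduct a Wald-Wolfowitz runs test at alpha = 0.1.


Step 1: Compute median = 41.50; label A = above, B = below.
Labels in order: BAAABBAABBBA  (n_A = 6, n_B = 6)
Step 2: Count runs R = 6.
Step 3: Under H0 (random ordering), E[R] = 2*n_A*n_B/(n_A+n_B) + 1 = 2*6*6/12 + 1 = 7.0000.
        Var[R] = 2*n_A*n_B*(2*n_A*n_B - n_A - n_B) / ((n_A+n_B)^2 * (n_A+n_B-1)) = 4320/1584 = 2.7273.
        SD[R] = 1.6514.
Step 4: Continuity-corrected z = (R + 0.5 - E[R]) / SD[R] = (6 + 0.5 - 7.0000) / 1.6514 = -0.3028.
Step 5: Two-sided p-value via normal approximation = 2*(1 - Phi(|z|)) = 0.762069.
Step 6: alpha = 0.1. fail to reject H0.

R = 6, z = -0.3028, p = 0.762069, fail to reject H0.


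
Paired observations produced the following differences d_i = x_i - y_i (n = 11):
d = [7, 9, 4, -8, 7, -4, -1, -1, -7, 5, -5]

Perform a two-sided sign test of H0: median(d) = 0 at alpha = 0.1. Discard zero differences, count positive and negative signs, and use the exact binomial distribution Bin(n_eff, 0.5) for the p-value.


Step 1: Discard zero differences. Original n = 11; n_eff = number of nonzero differences = 11.
Nonzero differences (with sign): +7, +9, +4, -8, +7, -4, -1, -1, -7, +5, -5
Step 2: Count signs: positive = 5, negative = 6.
Step 3: Under H0: P(positive) = 0.5, so the number of positives S ~ Bin(11, 0.5).
Step 4: Two-sided exact p-value = sum of Bin(11,0.5) probabilities at or below the observed probability = 1.000000.
Step 5: alpha = 0.1. fail to reject H0.

n_eff = 11, pos = 5, neg = 6, p = 1.000000, fail to reject H0.


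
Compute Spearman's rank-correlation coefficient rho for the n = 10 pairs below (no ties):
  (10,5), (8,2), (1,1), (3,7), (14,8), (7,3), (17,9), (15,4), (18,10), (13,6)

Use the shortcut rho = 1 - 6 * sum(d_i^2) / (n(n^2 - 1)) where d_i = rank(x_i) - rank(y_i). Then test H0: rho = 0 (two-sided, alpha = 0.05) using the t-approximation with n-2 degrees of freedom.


Step 1: Rank x and y separately (midranks; no ties here).
rank(x): 10->5, 8->4, 1->1, 3->2, 14->7, 7->3, 17->9, 15->8, 18->10, 13->6
rank(y): 5->5, 2->2, 1->1, 7->7, 8->8, 3->3, 9->9, 4->4, 10->10, 6->6
Step 2: d_i = R_x(i) - R_y(i); compute d_i^2.
  (5-5)^2=0, (4-2)^2=4, (1-1)^2=0, (2-7)^2=25, (7-8)^2=1, (3-3)^2=0, (9-9)^2=0, (8-4)^2=16, (10-10)^2=0, (6-6)^2=0
sum(d^2) = 46.
Step 3: rho = 1 - 6*46 / (10*(10^2 - 1)) = 1 - 276/990 = 0.721212.
Step 4: Under H0, t = rho * sqrt((n-2)/(1-rho^2)) = 2.9448 ~ t(8).
Step 5: Two-sided p-value from the t-distribution with 8 df = 0.018573.
Step 6: alpha = 0.05. reject H0.

rho = 0.7212, p = 0.018573, reject H0 at alpha = 0.05.


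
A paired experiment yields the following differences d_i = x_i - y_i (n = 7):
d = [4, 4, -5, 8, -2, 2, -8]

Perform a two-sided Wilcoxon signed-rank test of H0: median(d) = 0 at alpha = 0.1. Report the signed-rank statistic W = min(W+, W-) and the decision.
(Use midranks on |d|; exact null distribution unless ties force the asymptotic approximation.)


Step 1: Drop any zero differences (none here) and take |d_i|.
|d| = [4, 4, 5, 8, 2, 2, 8]
Step 2: Midrank |d_i| (ties get averaged ranks).
ranks: |4|->3.5, |4|->3.5, |5|->5, |8|->6.5, |2|->1.5, |2|->1.5, |8|->6.5
Step 3: Attach original signs; sum ranks with positive sign and with negative sign.
W+ = 3.5 + 3.5 + 6.5 + 1.5 = 15
W- = 5 + 1.5 + 6.5 = 13
(Check: W+ + W- = 28 should equal n(n+1)/2 = 28.)
Step 4: Test statistic W = min(W+, W-) = 13.
Step 5: Ties in |d|, so use the tie-corrected normal approximation.
        E[W] = n(n+1)/4 = 7*8/4 = 14.
        Tie groups: |d|=2 (t=2), |d|=4 (t=2), |d|=8 (t=2); sum(t^3 - t) = 18.
        Var[W] = n(n+1)(2n+1)/24 - sum(t^3-t)/48 = 840/24 - 18/48 = 34.625.
        z = (W - E[W]) / sqrt(Var[W]) = (13 - 14) / 5.8843 = -0.1699.
        Two-sided p = 2*Phi(z) = 0.865054.
Step 6: alpha = 0.1. fail to reject H0.

W+ = 15, W- = 13, W = min = 13, p = 0.865054, fail to reject H0.


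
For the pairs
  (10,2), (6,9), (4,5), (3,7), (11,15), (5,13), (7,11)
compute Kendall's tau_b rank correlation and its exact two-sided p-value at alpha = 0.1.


Step 1: Enumerate the 21 unordered pairs (i,j) with i<j and classify each by sign(x_j-x_i) * sign(y_j-y_i).
  (1,2):dx=-4,dy=+7->D; (1,3):dx=-6,dy=+3->D; (1,4):dx=-7,dy=+5->D; (1,5):dx=+1,dy=+13->C
  (1,6):dx=-5,dy=+11->D; (1,7):dx=-3,dy=+9->D; (2,3):dx=-2,dy=-4->C; (2,4):dx=-3,dy=-2->C
  (2,5):dx=+5,dy=+6->C; (2,6):dx=-1,dy=+4->D; (2,7):dx=+1,dy=+2->C; (3,4):dx=-1,dy=+2->D
  (3,5):dx=+7,dy=+10->C; (3,6):dx=+1,dy=+8->C; (3,7):dx=+3,dy=+6->C; (4,5):dx=+8,dy=+8->C
  (4,6):dx=+2,dy=+6->C; (4,7):dx=+4,dy=+4->C; (5,6):dx=-6,dy=-2->C; (5,7):dx=-4,dy=-4->C
  (6,7):dx=+2,dy=-2->D
Step 2: C = 13, D = 8, total pairs = 21.
Step 3: tau = (C - D)/(n(n-1)/2) = (13 - 8)/21 = 0.238095.
Step 4: Exact two-sided p-value (enumerate n! = 5040 permutations of y under H0): p = 0.561905.
Step 5: alpha = 0.1. fail to reject H0.

tau_b = 0.2381 (C=13, D=8), p = 0.561905, fail to reject H0.


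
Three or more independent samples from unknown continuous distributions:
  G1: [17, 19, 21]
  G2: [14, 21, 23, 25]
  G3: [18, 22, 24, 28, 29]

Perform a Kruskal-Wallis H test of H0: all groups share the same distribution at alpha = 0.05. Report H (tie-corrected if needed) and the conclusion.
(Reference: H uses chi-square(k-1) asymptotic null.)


Step 1: Combine all N = 12 observations and assign midranks.
sorted (value, group, rank): (14,G2,1), (17,G1,2), (18,G3,3), (19,G1,4), (21,G1,5.5), (21,G2,5.5), (22,G3,7), (23,G2,8), (24,G3,9), (25,G2,10), (28,G3,11), (29,G3,12)
Step 2: Sum ranks within each group.
R_1 = 11.5 (n_1 = 3)
R_2 = 24.5 (n_2 = 4)
R_3 = 42 (n_3 = 5)
Step 3: H = 12/(N(N+1)) * sum(R_i^2/n_i) - 3(N+1)
     = 12/(12*13) * (11.5^2/3 + 24.5^2/4 + 42^2/5) - 3*13
     = 0.076923 * 546.946 - 39
     = 3.072756.
Step 4: Ties present; correction factor C = 1 - 6/(12^3 - 12) = 0.996503. Corrected H = 3.072756 / 0.996503 = 3.083538.
Step 5: Under H0, H ~ chi^2(2); p-value = 0.214002.
Step 6: alpha = 0.05. fail to reject H0.

H = 3.0835, df = 2, p = 0.214002, fail to reject H0.


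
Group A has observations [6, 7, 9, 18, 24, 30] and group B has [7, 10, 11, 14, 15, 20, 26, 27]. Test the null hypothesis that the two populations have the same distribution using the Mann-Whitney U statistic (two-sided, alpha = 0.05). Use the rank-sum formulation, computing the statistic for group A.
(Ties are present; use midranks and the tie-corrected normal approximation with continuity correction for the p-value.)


Step 1: Combine and sort all 14 observations; assign midranks.
sorted (value, group): (6,X), (7,X), (7,Y), (9,X), (10,Y), (11,Y), (14,Y), (15,Y), (18,X), (20,Y), (24,X), (26,Y), (27,Y), (30,X)
ranks: 6->1, 7->2.5, 7->2.5, 9->4, 10->5, 11->6, 14->7, 15->8, 18->9, 20->10, 24->11, 26->12, 27->13, 30->14
Step 2: Rank sum for X: R1 = 1 + 2.5 + 4 + 9 + 11 + 14 = 41.5.
Step 3: U_X = R1 - n1(n1+1)/2 = 41.5 - 6*7/2 = 41.5 - 21 = 20.5.
       U_Y = n1*n2 - U_X = 48 - 20.5 = 27.5.
Step 4: Ties are present, so use the tie-corrected normal approximation (with continuity correction) for the p-value.
Step 5: p-value = 0.698220; compare to alpha = 0.05. fail to reject H0.

U_X = 20.5, p = 0.698220, fail to reject H0 at alpha = 0.05.


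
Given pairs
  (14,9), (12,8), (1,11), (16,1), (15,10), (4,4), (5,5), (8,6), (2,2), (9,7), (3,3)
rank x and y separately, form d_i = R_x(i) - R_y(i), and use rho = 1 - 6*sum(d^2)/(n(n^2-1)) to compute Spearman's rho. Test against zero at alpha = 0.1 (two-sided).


Step 1: Rank x and y separately (midranks; no ties here).
rank(x): 14->9, 12->8, 1->1, 16->11, 15->10, 4->4, 5->5, 8->6, 2->2, 9->7, 3->3
rank(y): 9->9, 8->8, 11->11, 1->1, 10->10, 4->4, 5->5, 6->6, 2->2, 7->7, 3->3
Step 2: d_i = R_x(i) - R_y(i); compute d_i^2.
  (9-9)^2=0, (8-8)^2=0, (1-11)^2=100, (11-1)^2=100, (10-10)^2=0, (4-4)^2=0, (5-5)^2=0, (6-6)^2=0, (2-2)^2=0, (7-7)^2=0, (3-3)^2=0
sum(d^2) = 200.
Step 3: rho = 1 - 6*200 / (11*(11^2 - 1)) = 1 - 1200/1320 = 0.090909.
Step 4: Under H0, t = rho * sqrt((n-2)/(1-rho^2)) = 0.2739 ~ t(9).
Step 5: Two-sided p-value from the t-distribution with 9 df = 0.790373.
Step 6: alpha = 0.1. fail to reject H0.

rho = 0.0909, p = 0.790373, fail to reject H0 at alpha = 0.1.


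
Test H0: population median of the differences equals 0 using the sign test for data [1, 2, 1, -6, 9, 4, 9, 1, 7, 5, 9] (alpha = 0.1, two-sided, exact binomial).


Step 1: Discard zero differences. Original n = 11; n_eff = number of nonzero differences = 11.
Nonzero differences (with sign): +1, +2, +1, -6, +9, +4, +9, +1, +7, +5, +9
Step 2: Count signs: positive = 10, negative = 1.
Step 3: Under H0: P(positive) = 0.5, so the number of positives S ~ Bin(11, 0.5).
Step 4: Two-sided exact p-value = sum of Bin(11,0.5) probabilities at or below the observed probability = 0.011719.
Step 5: alpha = 0.1. reject H0.

n_eff = 11, pos = 10, neg = 1, p = 0.011719, reject H0.


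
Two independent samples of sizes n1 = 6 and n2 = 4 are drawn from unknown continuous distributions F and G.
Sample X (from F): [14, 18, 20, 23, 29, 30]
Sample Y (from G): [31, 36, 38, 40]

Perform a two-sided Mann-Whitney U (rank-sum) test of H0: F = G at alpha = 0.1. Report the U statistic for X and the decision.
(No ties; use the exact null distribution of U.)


Step 1: Combine and sort all 10 observations; assign midranks.
sorted (value, group): (14,X), (18,X), (20,X), (23,X), (29,X), (30,X), (31,Y), (36,Y), (38,Y), (40,Y)
ranks: 14->1, 18->2, 20->3, 23->4, 29->5, 30->6, 31->7, 36->8, 38->9, 40->10
Step 2: Rank sum for X: R1 = 1 + 2 + 3 + 4 + 5 + 6 = 21.
Step 3: U_X = R1 - n1(n1+1)/2 = 21 - 6*7/2 = 21 - 21 = 0.
       U_Y = n1*n2 - U_X = 24 - 0 = 24.
Step 4: No ties, so the exact null distribution of U (based on enumerating the C(10,6) = 210 equally likely rank assignments) gives the two-sided p-value.
Step 5: p-value = 0.009524; compare to alpha = 0.1. reject H0.

U_X = 0, p = 0.009524, reject H0 at alpha = 0.1.


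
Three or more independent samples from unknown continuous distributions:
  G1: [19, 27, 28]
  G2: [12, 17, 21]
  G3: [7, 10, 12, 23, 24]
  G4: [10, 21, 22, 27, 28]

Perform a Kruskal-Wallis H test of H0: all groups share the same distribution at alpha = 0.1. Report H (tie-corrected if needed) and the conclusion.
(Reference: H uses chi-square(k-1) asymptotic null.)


Step 1: Combine all N = 16 observations and assign midranks.
sorted (value, group, rank): (7,G3,1), (10,G3,2.5), (10,G4,2.5), (12,G2,4.5), (12,G3,4.5), (17,G2,6), (19,G1,7), (21,G2,8.5), (21,G4,8.5), (22,G4,10), (23,G3,11), (24,G3,12), (27,G1,13.5), (27,G4,13.5), (28,G1,15.5), (28,G4,15.5)
Step 2: Sum ranks within each group.
R_1 = 36 (n_1 = 3)
R_2 = 19 (n_2 = 3)
R_3 = 31 (n_3 = 5)
R_4 = 50 (n_4 = 5)
Step 3: H = 12/(N(N+1)) * sum(R_i^2/n_i) - 3(N+1)
     = 12/(16*17) * (36^2/3 + 19^2/3 + 31^2/5 + 50^2/5) - 3*17
     = 0.044118 * 1244.53 - 51
     = 3.905882.
Step 4: Ties present; correction factor C = 1 - 30/(16^3 - 16) = 0.992647. Corrected H = 3.905882 / 0.992647 = 3.934815.
Step 5: Under H0, H ~ chi^2(3); p-value = 0.268590.
Step 6: alpha = 0.1. fail to reject H0.

H = 3.9348, df = 3, p = 0.268590, fail to reject H0.
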